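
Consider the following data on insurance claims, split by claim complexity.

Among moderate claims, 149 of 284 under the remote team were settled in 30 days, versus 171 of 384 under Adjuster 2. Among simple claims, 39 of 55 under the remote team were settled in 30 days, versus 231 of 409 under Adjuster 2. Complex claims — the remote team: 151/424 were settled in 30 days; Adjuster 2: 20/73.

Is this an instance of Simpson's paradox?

Yes

Moderate: the remote team 149/284 = 52.5%, Adjuster 2 171/384 = 44.5% → the remote team
Simple: the remote team 39/55 = 70.9%, Adjuster 2 231/409 = 56.5% → the remote team
Complex: the remote team 151/424 = 35.6%, Adjuster 2 20/73 = 27.4% → the remote team
Overall: the remote team 339/763 = 44.4%, Adjuster 2 422/866 = 48.7% → Adjuster 2
The remote team wins each claim group but Adjuster 2 wins overall — the comparison reverses. The remote team's claims skew toward complex, which has a lower base rate.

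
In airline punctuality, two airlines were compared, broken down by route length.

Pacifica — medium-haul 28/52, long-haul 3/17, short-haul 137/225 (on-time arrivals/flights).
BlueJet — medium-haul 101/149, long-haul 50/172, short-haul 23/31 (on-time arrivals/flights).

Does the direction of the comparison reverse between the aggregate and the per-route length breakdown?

Medium-haul: Pacifica 28/52 = 53.8%, BlueJet 101/149 = 67.8% → BlueJet
Long-haul: Pacifica 3/17 = 17.6%, BlueJet 50/172 = 29.1% → BlueJet
Short-haul: Pacifica 137/225 = 60.9%, BlueJet 23/31 = 74.2% → BlueJet
Overall: Pacifica 168/294 = 57.1%, BlueJet 174/352 = 49.4% → Pacifica
BlueJet wins each route group but Pacifica wins overall — the comparison reverses. BlueJet's flights skew toward long-haul, which has a lower base rate.

Yes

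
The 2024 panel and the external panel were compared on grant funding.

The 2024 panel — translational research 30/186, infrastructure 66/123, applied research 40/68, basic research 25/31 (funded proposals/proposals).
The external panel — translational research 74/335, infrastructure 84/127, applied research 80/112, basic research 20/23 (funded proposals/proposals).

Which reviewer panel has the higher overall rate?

Translational research: the 2024 panel 30/186 = 16.1%, the external panel 74/335 = 22.1% → the external panel
Infrastructure: the 2024 panel 66/123 = 53.7%, the external panel 84/127 = 66.1% → the external panel
Applied research: the 2024 panel 40/68 = 58.8%, the external panel 80/112 = 71.4% → the external panel
Basic research: the 2024 panel 25/31 = 80.6%, the external panel 20/23 = 87.0% → the external panel
Overall: the 2024 panel 161/408 = 39.5%, the external panel 258/597 = 43.2% → the external panel

the external panel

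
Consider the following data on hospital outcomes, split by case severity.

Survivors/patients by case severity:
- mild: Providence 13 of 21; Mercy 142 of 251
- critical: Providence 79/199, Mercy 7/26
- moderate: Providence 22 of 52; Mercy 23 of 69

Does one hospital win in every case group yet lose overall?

Mild: Providence 13/21 = 61.9%, Mercy 142/251 = 56.6% → Providence
Critical: Providence 79/199 = 39.7%, Mercy 7/26 = 26.9% → Providence
Moderate: Providence 22/52 = 42.3%, Mercy 23/69 = 33.3% → Providence
Overall: Providence 114/272 = 41.9%, Mercy 172/346 = 49.7% → Mercy
Providence wins each case group but Mercy wins overall — the comparison reverses. Providence's patients skew toward critical, which has a lower base rate.

Yes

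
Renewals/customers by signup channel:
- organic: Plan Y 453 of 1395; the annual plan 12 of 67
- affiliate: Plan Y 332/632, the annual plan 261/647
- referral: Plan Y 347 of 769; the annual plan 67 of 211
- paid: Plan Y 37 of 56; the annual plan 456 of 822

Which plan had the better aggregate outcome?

the annual plan

Organic: Plan Y 453/1395 = 32.5%, the annual plan 12/67 = 17.9% → Plan Y
Affiliate: Plan Y 332/632 = 52.5%, the annual plan 261/647 = 40.3% → Plan Y
Referral: Plan Y 347/769 = 45.1%, the annual plan 67/211 = 31.8% → Plan Y
Paid: Plan Y 37/56 = 66.1%, the annual plan 456/822 = 55.5% → Plan Y
Overall: Plan Y 1169/2852 = 41.0%, the annual plan 796/1747 = 45.6% → the annual plan
(Plan Y wins every signup group but the annual plan wins overall — Plan Y's customers skew toward the low-rate organic group.)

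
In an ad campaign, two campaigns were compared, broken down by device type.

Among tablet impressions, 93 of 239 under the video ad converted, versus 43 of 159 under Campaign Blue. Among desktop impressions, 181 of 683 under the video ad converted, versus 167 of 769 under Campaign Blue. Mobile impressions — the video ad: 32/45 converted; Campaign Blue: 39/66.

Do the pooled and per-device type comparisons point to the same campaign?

Yes

Tablet: the video ad 93/239 = 38.9%, Campaign Blue 43/159 = 27.0% → the video ad
Desktop: the video ad 181/683 = 26.5%, Campaign Blue 167/769 = 21.7% → the video ad
Mobile: the video ad 32/45 = 71.1%, Campaign Blue 39/66 = 59.1% → the video ad
Overall: the video ad 306/967 = 31.6%, Campaign Blue 249/994 = 25.1% → the video ad
The video ad wins overall and in every device group — no reversal.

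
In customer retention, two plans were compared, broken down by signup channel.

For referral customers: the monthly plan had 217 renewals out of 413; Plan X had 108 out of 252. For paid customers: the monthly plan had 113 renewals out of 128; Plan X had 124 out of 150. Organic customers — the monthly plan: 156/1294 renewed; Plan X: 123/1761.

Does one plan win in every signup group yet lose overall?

No

Referral: the monthly plan 217/413 = 52.5%, Plan X 108/252 = 42.9% → the monthly plan
Paid: the monthly plan 113/128 = 88.3%, Plan X 124/150 = 82.7% → the monthly plan
Organic: the monthly plan 156/1294 = 12.1%, Plan X 123/1761 = 7.0% → the monthly plan
Overall: the monthly plan 486/1835 = 26.5%, Plan X 355/2163 = 16.4% → the monthly plan
The monthly plan wins overall and in every signup group — no reversal.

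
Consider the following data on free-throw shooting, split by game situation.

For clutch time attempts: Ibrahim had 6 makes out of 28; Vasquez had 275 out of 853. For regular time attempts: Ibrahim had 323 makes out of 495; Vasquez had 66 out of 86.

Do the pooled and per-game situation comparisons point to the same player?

Clutch time: Ibrahim 6/28 = 21.4%, Vasquez 275/853 = 32.2% → Vasquez
Regular time: Ibrahim 323/495 = 65.3%, Vasquez 66/86 = 76.7% → Vasquez
Overall: Ibrahim 329/523 = 62.9%, Vasquez 341/939 = 36.3% → Ibrahim
Vasquez wins each game group but Ibrahim wins overall — the comparison reverses. Vasquez's attempts skew toward clutch time, which has a lower base rate.

No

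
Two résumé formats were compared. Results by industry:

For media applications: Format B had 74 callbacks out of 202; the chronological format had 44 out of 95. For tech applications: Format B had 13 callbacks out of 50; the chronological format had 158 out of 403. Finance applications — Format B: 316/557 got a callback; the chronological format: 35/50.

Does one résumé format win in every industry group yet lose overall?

Media: Format B 74/202 = 36.6%, the chronological format 44/95 = 46.3% → the chronological format
Tech: Format B 13/50 = 26.0%, the chronological format 158/403 = 39.2% → the chronological format
Finance: Format B 316/557 = 56.7%, the chronological format 35/50 = 70.0% → the chronological format
Overall: Format B 403/809 = 49.8%, the chronological format 237/548 = 43.2% → Format B
The chronological format wins each industry group but Format B wins overall — the comparison reverses. The chronological format's applications skew toward tech, which has a lower base rate.

Yes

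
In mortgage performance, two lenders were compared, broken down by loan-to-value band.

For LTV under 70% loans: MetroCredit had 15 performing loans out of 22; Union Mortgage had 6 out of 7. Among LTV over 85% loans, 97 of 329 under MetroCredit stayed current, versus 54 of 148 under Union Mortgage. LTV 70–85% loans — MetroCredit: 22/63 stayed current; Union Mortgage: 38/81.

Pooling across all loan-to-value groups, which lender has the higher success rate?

LTV under 70%: MetroCredit 15/22 = 68.2%, Union Mortgage 6/7 = 85.7% → Union Mortgage
LTV over 85%: MetroCredit 97/329 = 29.5%, Union Mortgage 54/148 = 36.5% → Union Mortgage
LTV 70–85%: MetroCredit 22/63 = 34.9%, Union Mortgage 38/81 = 46.9% → Union Mortgage
Overall: MetroCredit 134/414 = 32.4%, Union Mortgage 98/236 = 41.5% → Union Mortgage

Union Mortgage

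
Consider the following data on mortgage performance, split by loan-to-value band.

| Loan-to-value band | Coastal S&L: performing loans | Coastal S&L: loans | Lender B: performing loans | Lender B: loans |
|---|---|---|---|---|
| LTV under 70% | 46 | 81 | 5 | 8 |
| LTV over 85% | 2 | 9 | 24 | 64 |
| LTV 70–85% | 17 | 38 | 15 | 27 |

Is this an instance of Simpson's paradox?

LTV under 70%: Coastal S&L 46/81 = 56.8%, Lender B 5/8 = 62.5% → Lender B
LTV over 85%: Coastal S&L 2/9 = 22.2%, Lender B 24/64 = 37.5% → Lender B
LTV 70–85%: Coastal S&L 17/38 = 44.7%, Lender B 15/27 = 55.6% → Lender B
Overall: Coastal S&L 65/128 = 50.8%, Lender B 44/99 = 44.4% → Coastal S&L
Lender B wins each loan-to-value group but Coastal S&L wins overall — the comparison reverses. Lender B's loans skew toward LTV over 85%, which has a lower base rate.

Yes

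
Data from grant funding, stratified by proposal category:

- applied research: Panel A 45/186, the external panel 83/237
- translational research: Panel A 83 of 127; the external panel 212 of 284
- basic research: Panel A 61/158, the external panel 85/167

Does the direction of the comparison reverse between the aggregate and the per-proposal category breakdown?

Applied research: Panel A 45/186 = 24.2%, the external panel 83/237 = 35.0% → the external panel
Translational research: Panel A 83/127 = 65.4%, the external panel 212/284 = 74.6% → the external panel
Basic research: Panel A 61/158 = 38.6%, the external panel 85/167 = 50.9% → the external panel
Overall: Panel A 189/471 = 40.1%, the external panel 380/688 = 55.2% → the external panel
The external panel wins overall and in every proposal group — no reversal.

No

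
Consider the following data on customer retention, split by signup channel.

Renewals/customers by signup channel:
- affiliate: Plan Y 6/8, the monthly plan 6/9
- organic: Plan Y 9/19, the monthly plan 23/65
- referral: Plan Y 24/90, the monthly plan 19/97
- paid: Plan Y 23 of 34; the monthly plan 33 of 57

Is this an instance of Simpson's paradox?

Affiliate: Plan Y 6/8 = 75.0%, the monthly plan 6/9 = 66.7% → Plan Y
Organic: Plan Y 9/19 = 47.4%, the monthly plan 23/65 = 35.4% → Plan Y
Referral: Plan Y 24/90 = 26.7%, the monthly plan 19/97 = 19.6% → Plan Y
Paid: Plan Y 23/34 = 67.6%, the monthly plan 33/57 = 57.9% → Plan Y
Overall: Plan Y 62/151 = 41.1%, the monthly plan 81/228 = 35.5% → Plan Y
Plan Y wins overall and in every signup group — no reversal.

No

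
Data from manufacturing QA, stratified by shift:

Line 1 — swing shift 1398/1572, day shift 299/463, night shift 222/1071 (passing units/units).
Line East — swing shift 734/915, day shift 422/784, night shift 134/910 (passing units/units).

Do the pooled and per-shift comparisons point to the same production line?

Swing shift: Line 1 1398/1572 = 88.9%, Line East 734/915 = 80.2% → Line 1
Day shift: Line 1 299/463 = 64.6%, Line East 422/784 = 53.8% → Line 1
Night shift: Line 1 222/1071 = 20.7%, Line East 134/910 = 14.7% → Line 1
Overall: Line 1 1919/3106 = 61.8%, Line East 1290/2609 = 49.4% → Line 1
Line 1 wins overall and in every shift group — no reversal.

Yes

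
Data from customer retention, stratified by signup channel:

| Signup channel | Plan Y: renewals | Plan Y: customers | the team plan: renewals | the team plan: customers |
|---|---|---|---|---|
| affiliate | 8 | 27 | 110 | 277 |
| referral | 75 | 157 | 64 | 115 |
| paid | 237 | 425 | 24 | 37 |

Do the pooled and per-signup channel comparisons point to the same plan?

Affiliate: Plan Y 8/27 = 29.6%, the team plan 110/277 = 39.7% → the team plan
Referral: Plan Y 75/157 = 47.8%, the team plan 64/115 = 55.7% → the team plan
Paid: Plan Y 237/425 = 55.8%, the team plan 24/37 = 64.9% → the team plan
Overall: Plan Y 320/609 = 52.5%, the team plan 198/429 = 46.2% → Plan Y
The team plan wins each signup group but Plan Y wins overall — the comparison reverses. The team plan's customers skew toward affiliate, which has a lower base rate.

No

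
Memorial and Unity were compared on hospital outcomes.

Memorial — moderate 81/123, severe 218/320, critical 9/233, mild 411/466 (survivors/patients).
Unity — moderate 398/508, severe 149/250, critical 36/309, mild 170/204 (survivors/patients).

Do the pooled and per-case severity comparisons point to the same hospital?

Moderate: Memorial 81/123 = 65.9%, Unity 398/508 = 78.3% → Unity
Severe: Memorial 218/320 = 68.1%, Unity 149/250 = 59.6% → Memorial
Critical: Memorial 9/233 = 3.9%, Unity 36/309 = 11.7% → Unity
Mild: Memorial 411/466 = 88.2%, Unity 170/204 = 83.3% → Memorial
Overall: Memorial 719/1142 = 63.0%, Unity 753/1271 = 59.2% → Memorial
Neither sweeps: Memorial wins 2 of 4 groups, Unity wins 2. Memorial wins overall but not every group — no Simpson reversal.

No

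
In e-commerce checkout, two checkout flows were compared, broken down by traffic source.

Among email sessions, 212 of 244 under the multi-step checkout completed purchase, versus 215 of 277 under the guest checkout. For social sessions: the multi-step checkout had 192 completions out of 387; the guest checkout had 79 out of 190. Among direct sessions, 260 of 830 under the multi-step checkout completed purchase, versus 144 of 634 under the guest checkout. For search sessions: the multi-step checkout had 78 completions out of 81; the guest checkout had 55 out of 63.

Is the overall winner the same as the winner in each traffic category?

Yes

Email: the multi-step checkout 212/244 = 86.9%, the guest checkout 215/277 = 77.6% → the multi-step checkout
Social: the multi-step checkout 192/387 = 49.6%, the guest checkout 79/190 = 41.6% → the multi-step checkout
Direct: the multi-step checkout 260/830 = 31.3%, the guest checkout 144/634 = 22.7% → the multi-step checkout
Search: the multi-step checkout 78/81 = 96.3%, the guest checkout 55/63 = 87.3% → the multi-step checkout
Overall: the multi-step checkout 742/1542 = 48.1%, the guest checkout 493/1164 = 42.4% → the multi-step checkout
The multi-step checkout wins overall and in every traffic group — no reversal.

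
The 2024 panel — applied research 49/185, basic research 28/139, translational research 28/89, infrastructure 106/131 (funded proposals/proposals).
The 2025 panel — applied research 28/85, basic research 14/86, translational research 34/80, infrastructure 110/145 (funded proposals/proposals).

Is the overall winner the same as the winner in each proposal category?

Applied research: the 2024 panel 49/185 = 26.5%, the 2025 panel 28/85 = 32.9% → the 2025 panel
Basic research: the 2024 panel 28/139 = 20.1%, the 2025 panel 14/86 = 16.3% → the 2024 panel
Translational research: the 2024 panel 28/89 = 31.5%, the 2025 panel 34/80 = 42.5% → the 2025 panel
Infrastructure: the 2024 panel 106/131 = 80.9%, the 2025 panel 110/145 = 75.9% → the 2024 panel
Overall: the 2024 panel 211/544 = 38.8%, the 2025 panel 186/396 = 47.0% → the 2025 panel
Neither sweeps: the 2024 panel wins 2 of 4 groups, the 2025 panel wins 2. The 2025 panel wins overall but not every group — no Simpson reversal.

No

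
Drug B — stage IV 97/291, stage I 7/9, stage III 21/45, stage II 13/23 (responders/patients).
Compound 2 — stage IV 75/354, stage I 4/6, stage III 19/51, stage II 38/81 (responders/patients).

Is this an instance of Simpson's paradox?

No

Stage IV: Drug B 97/291 = 33.3%, Compound 2 75/354 = 21.2% → Drug B
Stage I: Drug B 7/9 = 77.8%, Compound 2 4/6 = 66.7% → Drug B
Stage III: Drug B 21/45 = 46.7%, Compound 2 19/51 = 37.3% → Drug B
Stage II: Drug B 13/23 = 56.5%, Compound 2 38/81 = 46.9% → Drug B
Overall: Drug B 138/368 = 37.5%, Compound 2 136/492 = 27.6% → Drug B
Drug B wins overall and in every disease group — no reversal.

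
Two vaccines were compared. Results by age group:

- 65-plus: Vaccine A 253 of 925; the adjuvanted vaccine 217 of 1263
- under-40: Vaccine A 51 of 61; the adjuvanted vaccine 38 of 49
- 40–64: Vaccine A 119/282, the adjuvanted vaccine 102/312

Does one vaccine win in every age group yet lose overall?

65-plus: Vaccine A 253/925 = 27.4%, the adjuvanted vaccine 217/1263 = 17.2% → Vaccine A
Under-40: Vaccine A 51/61 = 83.6%, the adjuvanted vaccine 38/49 = 77.6% → Vaccine A
40–64: Vaccine A 119/282 = 42.2%, the adjuvanted vaccine 102/312 = 32.7% → Vaccine A
Overall: Vaccine A 423/1268 = 33.4%, the adjuvanted vaccine 357/1624 = 22.0% → Vaccine A
Vaccine A wins overall and in every age group — no reversal.

No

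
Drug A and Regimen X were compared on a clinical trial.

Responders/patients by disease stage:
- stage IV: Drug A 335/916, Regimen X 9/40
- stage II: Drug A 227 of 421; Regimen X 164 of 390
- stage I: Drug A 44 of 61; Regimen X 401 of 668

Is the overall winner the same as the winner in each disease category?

Stage IV: Drug A 335/916 = 36.6%, Regimen X 9/40 = 22.5% → Drug A
Stage II: Drug A 227/421 = 53.9%, Regimen X 164/390 = 42.1% → Drug A
Stage I: Drug A 44/61 = 72.1%, Regimen X 401/668 = 60.0% → Drug A
Overall: Drug A 606/1398 = 43.3%, Regimen X 574/1098 = 52.3% → Regimen X
Drug A wins each disease group but Regimen X wins overall — the comparison reverses. Drug A's patients skew toward stage IV, which has a lower base rate.

No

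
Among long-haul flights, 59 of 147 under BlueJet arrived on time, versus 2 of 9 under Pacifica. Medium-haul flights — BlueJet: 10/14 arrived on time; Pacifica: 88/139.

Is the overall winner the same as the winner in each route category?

No

Long-haul: BlueJet 59/147 = 40.1%, Pacifica 2/9 = 22.2% → BlueJet
Medium-haul: BlueJet 10/14 = 71.4%, Pacifica 88/139 = 63.3% → BlueJet
Overall: BlueJet 69/161 = 42.9%, Pacifica 90/148 = 60.8% → Pacifica
BlueJet wins each route group but Pacifica wins overall — the comparison reverses. BlueJet's flights skew toward long-haul, which has a lower base rate.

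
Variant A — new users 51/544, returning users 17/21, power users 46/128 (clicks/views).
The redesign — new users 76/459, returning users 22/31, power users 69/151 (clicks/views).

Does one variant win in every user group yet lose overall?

New users: Variant A 51/544 = 9.4%, the redesign 76/459 = 16.6% → the redesign
Returning users: Variant A 17/21 = 81.0%, the redesign 22/31 = 71.0% → Variant A
Power users: Variant A 46/128 = 35.9%, the redesign 69/151 = 45.7% → the redesign
Overall: Variant A 114/693 = 16.5%, the redesign 167/641 = 26.1% → the redesign
Neither sweeps: Variant A wins 1 of 3 groups, the redesign wins 2. The redesign wins overall but not every group — no Simpson reversal.

No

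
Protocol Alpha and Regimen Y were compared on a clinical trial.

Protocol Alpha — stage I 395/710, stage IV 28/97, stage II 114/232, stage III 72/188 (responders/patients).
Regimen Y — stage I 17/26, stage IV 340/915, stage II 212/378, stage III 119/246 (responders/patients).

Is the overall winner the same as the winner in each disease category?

Stage I: Protocol Alpha 395/710 = 55.6%, Regimen Y 17/26 = 65.4% → Regimen Y
Stage IV: Protocol Alpha 28/97 = 28.9%, Regimen Y 340/915 = 37.2% → Regimen Y
Stage II: Protocol Alpha 114/232 = 49.1%, Regimen Y 212/378 = 56.1% → Regimen Y
Stage III: Protocol Alpha 72/188 = 38.3%, Regimen Y 119/246 = 48.4% → Regimen Y
Overall: Protocol Alpha 609/1227 = 49.6%, Regimen Y 688/1565 = 44.0% → Protocol Alpha
Regimen Y wins each disease group but Protocol Alpha wins overall — the comparison reverses. Regimen Y's patients skew toward stage IV, which has a lower base rate.

No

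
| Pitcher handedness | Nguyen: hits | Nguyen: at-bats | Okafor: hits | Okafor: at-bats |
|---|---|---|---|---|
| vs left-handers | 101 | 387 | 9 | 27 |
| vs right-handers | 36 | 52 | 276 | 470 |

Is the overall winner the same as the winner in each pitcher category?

Vs left-handers: Nguyen 101/387 = 26.1%, Okafor 9/27 = 33.3% → Okafor
Vs right-handers: Nguyen 36/52 = 69.2%, Okafor 276/470 = 58.7% → Nguyen
Overall: Nguyen 137/439 = 31.2%, Okafor 285/497 = 57.3% → Okafor
Neither sweeps: Nguyen wins 1 of 2 groups, Okafor wins 1. Okafor wins overall but not every group — no Simpson reversal.

No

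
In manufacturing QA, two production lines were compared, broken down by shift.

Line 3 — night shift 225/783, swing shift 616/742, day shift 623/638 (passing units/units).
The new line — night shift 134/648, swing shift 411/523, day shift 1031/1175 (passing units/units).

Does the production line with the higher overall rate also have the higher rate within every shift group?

Night shift: Line 3 225/783 = 28.7%, the new line 134/648 = 20.7% → Line 3
Swing shift: Line 3 616/742 = 83.0%, the new line 411/523 = 78.6% → Line 3
Day shift: Line 3 623/638 = 97.6%, the new line 1031/1175 = 87.7% → Line 3
Overall: Line 3 1464/2163 = 67.7%, the new line 1576/2346 = 67.2% → Line 3
Line 3 wins overall and in every shift group — no reversal.

Yes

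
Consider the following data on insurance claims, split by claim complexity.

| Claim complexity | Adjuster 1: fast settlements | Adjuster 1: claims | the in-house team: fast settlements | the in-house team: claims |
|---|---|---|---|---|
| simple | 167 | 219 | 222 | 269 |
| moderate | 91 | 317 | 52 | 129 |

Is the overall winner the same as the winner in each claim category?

Simple: Adjuster 1 167/219 = 76.3%, the in-house team 222/269 = 82.5% → the in-house team
Moderate: Adjuster 1 91/317 = 28.7%, the in-house team 52/129 = 40.3% → the in-house team
Overall: Adjuster 1 258/536 = 48.1%, the in-house team 274/398 = 68.8% → the in-house team
The in-house team wins overall and in every claim group — no reversal.

Yes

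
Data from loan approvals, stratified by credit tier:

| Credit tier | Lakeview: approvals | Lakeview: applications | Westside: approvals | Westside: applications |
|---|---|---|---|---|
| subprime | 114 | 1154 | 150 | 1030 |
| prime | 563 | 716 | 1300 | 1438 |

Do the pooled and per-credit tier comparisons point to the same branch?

Yes

Subprime: Lakeview 114/1154 = 9.9%, Westside 150/1030 = 14.6% → Westside
Prime: Lakeview 563/716 = 78.6%, Westside 1300/1438 = 90.4% → Westside
Overall: Lakeview 677/1870 = 36.2%, Westside 1450/2468 = 58.8% → Westside
Westside wins overall and in every credit group — no reversal.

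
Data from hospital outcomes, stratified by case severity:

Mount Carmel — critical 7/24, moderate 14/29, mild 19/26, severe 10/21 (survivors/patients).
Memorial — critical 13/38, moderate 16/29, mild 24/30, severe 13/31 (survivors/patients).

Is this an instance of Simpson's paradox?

No

Critical: Mount Carmel 7/24 = 29.2%, Memorial 13/38 = 34.2% → Memorial
Moderate: Mount Carmel 14/29 = 48.3%, Memorial 16/29 = 55.2% → Memorial
Mild: Mount Carmel 19/26 = 73.1%, Memorial 24/30 = 80.0% → Memorial
Severe: Mount Carmel 10/21 = 47.6%, Memorial 13/31 = 41.9% → Mount Carmel
Overall: Mount Carmel 50/100 = 50.0%, Memorial 66/128 = 51.6% → Memorial
Neither sweeps: Mount Carmel wins 1 of 4 groups, Memorial wins 3. Memorial wins overall but not every group — no Simpson reversal.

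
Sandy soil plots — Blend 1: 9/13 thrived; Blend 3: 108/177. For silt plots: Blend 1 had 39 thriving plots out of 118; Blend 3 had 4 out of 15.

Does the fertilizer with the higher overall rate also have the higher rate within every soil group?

Sandy soil: Blend 1 9/13 = 69.2%, Blend 3 108/177 = 61.0% → Blend 1
Silt: Blend 1 39/118 = 33.1%, Blend 3 4/15 = 26.7% → Blend 1
Overall: Blend 1 48/131 = 36.6%, Blend 3 112/192 = 58.3% → Blend 3
Blend 1 wins each soil group but Blend 3 wins overall — the comparison reverses. Blend 1's plots skew toward silt, which has a lower base rate.

No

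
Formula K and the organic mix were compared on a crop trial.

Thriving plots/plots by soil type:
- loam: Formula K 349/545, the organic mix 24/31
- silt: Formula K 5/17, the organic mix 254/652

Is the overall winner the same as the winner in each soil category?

Loam: Formula K 349/545 = 64.0%, the organic mix 24/31 = 77.4% → the organic mix
Silt: Formula K 5/17 = 29.4%, the organic mix 254/652 = 39.0% → the organic mix
Overall: Formula K 354/562 = 63.0%, the organic mix 278/683 = 40.7% → Formula K
The organic mix wins each soil group but Formula K wins overall — the comparison reverses. The organic mix's plots skew toward silt, which has a lower base rate.

No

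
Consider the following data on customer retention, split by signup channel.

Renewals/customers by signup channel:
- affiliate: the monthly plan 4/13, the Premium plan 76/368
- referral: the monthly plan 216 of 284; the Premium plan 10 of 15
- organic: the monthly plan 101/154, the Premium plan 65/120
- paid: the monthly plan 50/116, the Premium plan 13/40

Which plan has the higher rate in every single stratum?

the monthly plan

Affiliate: the monthly plan 4/13 = 30.8%, the Premium plan 76/368 = 20.7% → the monthly plan
Referral: the monthly plan 216/284 = 76.1%, the Premium plan 10/15 = 66.7% → the monthly plan
Organic: the monthly plan 101/154 = 65.6%, the Premium plan 65/120 = 54.2% → the monthly plan
Paid: the monthly plan 50/116 = 43.1%, the Premium plan 13/40 = 32.5% → the monthly plan
The monthly plan has the higher rate in all 4 groups.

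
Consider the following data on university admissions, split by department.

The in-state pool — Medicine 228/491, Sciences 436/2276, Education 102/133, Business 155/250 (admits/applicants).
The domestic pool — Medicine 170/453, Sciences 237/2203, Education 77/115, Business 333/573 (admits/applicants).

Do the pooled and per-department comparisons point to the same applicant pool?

Medicine: the in-state pool 228/491 = 46.4%, the domestic pool 170/453 = 37.5% → the in-state pool
Sciences: the in-state pool 436/2276 = 19.2%, the domestic pool 237/2203 = 10.8% → the in-state pool
Education: the in-state pool 102/133 = 76.7%, the domestic pool 77/115 = 67.0% → the in-state pool
Business: the in-state pool 155/250 = 62.0%, the domestic pool 333/573 = 58.1% → the in-state pool
Overall: the in-state pool 921/3150 = 29.2%, the domestic pool 817/3344 = 24.4% → the in-state pool
The in-state pool wins overall and in every department group — no reversal.

Yes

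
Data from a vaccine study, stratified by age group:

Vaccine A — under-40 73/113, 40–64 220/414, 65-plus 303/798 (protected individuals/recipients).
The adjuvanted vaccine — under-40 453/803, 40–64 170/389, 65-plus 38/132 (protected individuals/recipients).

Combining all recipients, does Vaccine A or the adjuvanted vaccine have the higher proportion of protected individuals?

Under-40: Vaccine A 73/113 = 64.6%, the adjuvanted vaccine 453/803 = 56.4% → Vaccine A
40–64: Vaccine A 220/414 = 53.1%, the adjuvanted vaccine 170/389 = 43.7% → Vaccine A
65-plus: Vaccine A 303/798 = 38.0%, the adjuvanted vaccine 38/132 = 28.8% → Vaccine A
Overall: Vaccine A 596/1325 = 45.0%, the adjuvanted vaccine 661/1324 = 49.9% → the adjuvanted vaccine
(Vaccine A wins every age group but the adjuvanted vaccine wins overall — Vaccine A's recipients skew toward the low-rate 65-plus group.)

the adjuvanted vaccine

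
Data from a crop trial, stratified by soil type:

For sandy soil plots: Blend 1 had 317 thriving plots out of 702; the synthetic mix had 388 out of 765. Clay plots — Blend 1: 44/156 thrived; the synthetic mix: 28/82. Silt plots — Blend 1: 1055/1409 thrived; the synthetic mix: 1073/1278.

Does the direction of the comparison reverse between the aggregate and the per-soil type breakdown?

Sandy soil: Blend 1 317/702 = 45.2%, the synthetic mix 388/765 = 50.7% → the synthetic mix
Clay: Blend 1 44/156 = 28.2%, the synthetic mix 28/82 = 34.1% → the synthetic mix
Silt: Blend 1 1055/1409 = 74.9%, the synthetic mix 1073/1278 = 84.0% → the synthetic mix
Overall: Blend 1 1416/2267 = 62.5%, the synthetic mix 1489/2125 = 70.1% → the synthetic mix
The synthetic mix wins overall and in every soil group — no reversal.

No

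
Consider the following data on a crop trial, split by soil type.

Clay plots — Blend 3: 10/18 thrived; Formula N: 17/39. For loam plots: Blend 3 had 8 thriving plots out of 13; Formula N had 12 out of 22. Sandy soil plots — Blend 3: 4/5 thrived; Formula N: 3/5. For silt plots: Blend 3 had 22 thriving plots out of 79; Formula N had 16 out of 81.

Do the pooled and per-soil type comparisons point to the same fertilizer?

Yes

Clay: Blend 3 10/18 = 55.6%, Formula N 17/39 = 43.6% → Blend 3
Loam: Blend 3 8/13 = 61.5%, Formula N 12/22 = 54.5% → Blend 3
Sandy soil: Blend 3 4/5 = 80.0%, Formula N 3/5 = 60.0% → Blend 3
Silt: Blend 3 22/79 = 27.8%, Formula N 16/81 = 19.8% → Blend 3
Overall: Blend 3 44/115 = 38.3%, Formula N 48/147 = 32.7% → Blend 3
Blend 3 wins overall and in every soil group — no reversal.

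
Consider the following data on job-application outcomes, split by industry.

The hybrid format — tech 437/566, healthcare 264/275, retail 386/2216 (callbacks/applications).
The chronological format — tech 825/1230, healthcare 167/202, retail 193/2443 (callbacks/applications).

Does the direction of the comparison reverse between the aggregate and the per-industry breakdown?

Tech: the hybrid format 437/566 = 77.2%, the chronological format 825/1230 = 67.1% → the hybrid format
Healthcare: the hybrid format 264/275 = 96.0%, the chronological format 167/202 = 82.7% → the hybrid format
Retail: the hybrid format 386/2216 = 17.4%, the chronological format 193/2443 = 7.9% → the hybrid format
Overall: the hybrid format 1087/3057 = 35.6%, the chronological format 1185/3875 = 30.6% → the hybrid format
The hybrid format wins overall and in every industry group — no reversal.

No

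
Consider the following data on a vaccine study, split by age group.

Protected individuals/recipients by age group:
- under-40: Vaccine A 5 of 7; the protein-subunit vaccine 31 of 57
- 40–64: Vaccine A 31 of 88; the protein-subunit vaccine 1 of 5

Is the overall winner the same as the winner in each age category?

Under-40: Vaccine A 5/7 = 71.4%, the protein-subunit vaccine 31/57 = 54.4% → Vaccine A
40–64: Vaccine A 31/88 = 35.2%, the protein-subunit vaccine 1/5 = 20.0% → Vaccine A
Overall: Vaccine A 36/95 = 37.9%, the protein-subunit vaccine 32/62 = 51.6% → the protein-subunit vaccine
Vaccine A wins each age group but the protein-subunit vaccine wins overall — the comparison reverses. Vaccine A's recipients skew toward 40–64, which has a lower base rate.

No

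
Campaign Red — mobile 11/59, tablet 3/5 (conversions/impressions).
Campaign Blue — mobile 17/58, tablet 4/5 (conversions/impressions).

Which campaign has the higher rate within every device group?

Campaign Blue

Mobile: Campaign Red 11/59 = 18.6%, Campaign Blue 17/58 = 29.3% → Campaign Blue
Tablet: Campaign Red 3/5 = 60.0%, Campaign Blue 4/5 = 80.0% → Campaign Blue
Campaign Blue has the higher rate in both groups.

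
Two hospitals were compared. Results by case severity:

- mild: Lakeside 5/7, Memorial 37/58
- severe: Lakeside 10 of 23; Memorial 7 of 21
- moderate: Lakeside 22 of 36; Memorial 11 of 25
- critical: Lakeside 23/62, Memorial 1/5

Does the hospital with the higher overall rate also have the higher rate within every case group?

Mild: Lakeside 5/7 = 71.4%, Memorial 37/58 = 63.8% → Lakeside
Severe: Lakeside 10/23 = 43.5%, Memorial 7/21 = 33.3% → Lakeside
Moderate: Lakeside 22/36 = 61.1%, Memorial 11/25 = 44.0% → Lakeside
Critical: Lakeside 23/62 = 37.1%, Memorial 1/5 = 20.0% → Lakeside
Overall: Lakeside 60/128 = 46.9%, Memorial 56/109 = 51.4% → Memorial
Lakeside wins each case group but Memorial wins overall — the comparison reverses. Lakeside's patients skew toward critical, which has a lower base rate.

No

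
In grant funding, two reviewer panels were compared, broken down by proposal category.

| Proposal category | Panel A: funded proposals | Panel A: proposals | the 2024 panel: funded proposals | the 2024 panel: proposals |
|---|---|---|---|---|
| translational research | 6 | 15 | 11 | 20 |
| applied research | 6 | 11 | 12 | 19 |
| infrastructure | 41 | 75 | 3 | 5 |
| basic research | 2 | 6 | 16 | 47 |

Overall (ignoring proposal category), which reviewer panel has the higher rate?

Translational research: Panel A 6/15 = 40.0%, the 2024 panel 11/20 = 55.0% → the 2024 panel
Applied research: Panel A 6/11 = 54.5%, the 2024 panel 12/19 = 63.2% → the 2024 panel
Infrastructure: Panel A 41/75 = 54.7%, the 2024 panel 3/5 = 60.0% → the 2024 panel
Basic research: Panel A 2/6 = 33.3%, the 2024 panel 16/47 = 34.0% → the 2024 panel
Overall: Panel A 55/107 = 51.4%, the 2024 panel 42/91 = 46.2% → Panel A
(The 2024 panel wins every proposal group but Panel A wins overall — the 2024 panel's proposals skew toward the low-rate basic research group.)

Panel A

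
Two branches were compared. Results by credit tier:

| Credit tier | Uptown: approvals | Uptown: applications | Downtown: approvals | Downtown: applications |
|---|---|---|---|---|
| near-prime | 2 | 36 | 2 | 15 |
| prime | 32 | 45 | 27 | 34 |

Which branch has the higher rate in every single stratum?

Downtown

Near-prime: Uptown 2/36 = 5.6%, Downtown 2/15 = 13.3% → Downtown
Prime: Uptown 32/45 = 71.1%, Downtown 27/34 = 79.4% → Downtown
Downtown has the higher rate in both groups.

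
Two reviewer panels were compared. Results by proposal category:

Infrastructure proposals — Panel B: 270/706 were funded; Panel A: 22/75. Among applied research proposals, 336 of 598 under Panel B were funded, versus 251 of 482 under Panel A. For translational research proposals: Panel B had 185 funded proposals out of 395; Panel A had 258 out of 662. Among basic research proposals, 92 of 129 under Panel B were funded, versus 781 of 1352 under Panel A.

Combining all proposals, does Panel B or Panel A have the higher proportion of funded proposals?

Infrastructure: Panel B 270/706 = 38.2%, Panel A 22/75 = 29.3% → Panel B
Applied research: Panel B 336/598 = 56.2%, Panel A 251/482 = 52.1% → Panel B
Translational research: Panel B 185/395 = 46.8%, Panel A 258/662 = 39.0% → Panel B
Basic research: Panel B 92/129 = 71.3%, Panel A 781/1352 = 57.8% → Panel B
Overall: Panel B 883/1828 = 48.3%, Panel A 1312/2571 = 51.0% → Panel A
(Panel B wins every proposal group but Panel A wins overall — Panel B's proposals skew toward the low-rate infrastructure group.)

Panel A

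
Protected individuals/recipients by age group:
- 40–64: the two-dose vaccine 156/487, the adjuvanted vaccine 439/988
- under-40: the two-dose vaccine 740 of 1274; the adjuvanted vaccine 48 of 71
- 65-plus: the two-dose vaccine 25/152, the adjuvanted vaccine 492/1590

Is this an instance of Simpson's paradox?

Yes

40–64: the two-dose vaccine 156/487 = 32.0%, the adjuvanted vaccine 439/988 = 44.4% → the adjuvanted vaccine
Under-40: the two-dose vaccine 740/1274 = 58.1%, the adjuvanted vaccine 48/71 = 67.6% → the adjuvanted vaccine
65-plus: the two-dose vaccine 25/152 = 16.4%, the adjuvanted vaccine 492/1590 = 30.9% → the adjuvanted vaccine
Overall: the two-dose vaccine 921/1913 = 48.1%, the adjuvanted vaccine 979/2649 = 37.0% → the two-dose vaccine
The adjuvanted vaccine wins each age group but the two-dose vaccine wins overall — the comparison reverses. The adjuvanted vaccine's recipients skew toward 65-plus, which has a lower base rate.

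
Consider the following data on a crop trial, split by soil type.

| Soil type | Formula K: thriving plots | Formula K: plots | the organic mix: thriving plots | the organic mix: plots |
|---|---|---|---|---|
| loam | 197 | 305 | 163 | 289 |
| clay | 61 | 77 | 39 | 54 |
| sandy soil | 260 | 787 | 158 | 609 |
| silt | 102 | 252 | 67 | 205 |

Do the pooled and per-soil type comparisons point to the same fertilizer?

Yes

Loam: Formula K 197/305 = 64.6%, the organic mix 163/289 = 56.4% → Formula K
Clay: Formula K 61/77 = 79.2%, the organic mix 39/54 = 72.2% → Formula K
Sandy soil: Formula K 260/787 = 33.0%, the organic mix 158/609 = 25.9% → Formula K
Silt: Formula K 102/252 = 40.5%, the organic mix 67/205 = 32.7% → Formula K
Overall: Formula K 620/1421 = 43.6%, the organic mix 427/1157 = 36.9% → Formula K
Formula K wins overall and in every soil group — no reversal.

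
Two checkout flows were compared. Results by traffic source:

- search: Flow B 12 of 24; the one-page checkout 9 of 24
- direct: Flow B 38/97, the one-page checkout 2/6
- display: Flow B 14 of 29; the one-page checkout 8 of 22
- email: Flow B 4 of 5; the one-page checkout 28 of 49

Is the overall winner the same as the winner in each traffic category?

Search: Flow B 12/24 = 50.0%, the one-page checkout 9/24 = 37.5% → Flow B
Direct: Flow B 38/97 = 39.2%, the one-page checkout 2/6 = 33.3% → Flow B
Display: Flow B 14/29 = 48.3%, the one-page checkout 8/22 = 36.4% → Flow B
Email: Flow B 4/5 = 80.0%, the one-page checkout 28/49 = 57.1% → Flow B
Overall: Flow B 68/155 = 43.9%, the one-page checkout 47/101 = 46.5% → the one-page checkout
Flow B wins each traffic group but the one-page checkout wins overall — the comparison reverses. Flow B's sessions skew toward direct, which has a lower base rate.

No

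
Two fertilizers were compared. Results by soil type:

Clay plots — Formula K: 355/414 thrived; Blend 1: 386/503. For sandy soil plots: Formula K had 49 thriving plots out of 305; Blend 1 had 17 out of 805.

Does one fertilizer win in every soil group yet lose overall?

Clay: Formula K 355/414 = 85.7%, Blend 1 386/503 = 76.7% → Formula K
Sandy soil: Formula K 49/305 = 16.1%, Blend 1 17/805 = 2.1% → Formula K
Overall: Formula K 404/719 = 56.2%, Blend 1 403/1308 = 30.8% → Formula K
Formula K wins overall and in every soil group — no reversal.

No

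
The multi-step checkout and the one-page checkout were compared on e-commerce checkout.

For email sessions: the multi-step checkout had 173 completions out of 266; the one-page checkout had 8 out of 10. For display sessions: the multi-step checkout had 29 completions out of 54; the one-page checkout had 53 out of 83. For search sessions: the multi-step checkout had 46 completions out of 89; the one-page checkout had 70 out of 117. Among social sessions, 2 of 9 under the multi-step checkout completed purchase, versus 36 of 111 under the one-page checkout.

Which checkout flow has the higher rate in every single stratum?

the one-page checkout

Email: the multi-step checkout 173/266 = 65.0%, the one-page checkout 8/10 = 80.0% → the one-page checkout
Display: the multi-step checkout 29/54 = 53.7%, the one-page checkout 53/83 = 63.9% → the one-page checkout
Search: the multi-step checkout 46/89 = 51.7%, the one-page checkout 70/117 = 59.8% → the one-page checkout
Social: the multi-step checkout 2/9 = 22.2%, the one-page checkout 36/111 = 32.4% → the one-page checkout
The one-page checkout has the higher rate in all 4 groups.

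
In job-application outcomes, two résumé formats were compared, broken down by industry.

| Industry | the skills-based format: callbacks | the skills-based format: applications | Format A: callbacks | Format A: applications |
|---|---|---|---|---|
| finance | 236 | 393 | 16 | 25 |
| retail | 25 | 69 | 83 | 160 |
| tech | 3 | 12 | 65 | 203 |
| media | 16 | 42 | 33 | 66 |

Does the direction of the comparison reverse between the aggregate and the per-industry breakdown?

Finance: the skills-based format 236/393 = 60.1%, Format A 16/25 = 64.0% → Format A
Retail: the skills-based format 25/69 = 36.2%, Format A 83/160 = 51.9% → Format A
Tech: the skills-based format 3/12 = 25.0%, Format A 65/203 = 32.0% → Format A
Media: the skills-based format 16/42 = 38.1%, Format A 33/66 = 50.0% → Format A
Overall: the skills-based format 280/516 = 54.3%, Format A 197/454 = 43.4% → the skills-based format
Format A wins each industry group but the skills-based format wins overall — the comparison reverses. Format A's applications skew toward tech, which has a lower base rate.

Yes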